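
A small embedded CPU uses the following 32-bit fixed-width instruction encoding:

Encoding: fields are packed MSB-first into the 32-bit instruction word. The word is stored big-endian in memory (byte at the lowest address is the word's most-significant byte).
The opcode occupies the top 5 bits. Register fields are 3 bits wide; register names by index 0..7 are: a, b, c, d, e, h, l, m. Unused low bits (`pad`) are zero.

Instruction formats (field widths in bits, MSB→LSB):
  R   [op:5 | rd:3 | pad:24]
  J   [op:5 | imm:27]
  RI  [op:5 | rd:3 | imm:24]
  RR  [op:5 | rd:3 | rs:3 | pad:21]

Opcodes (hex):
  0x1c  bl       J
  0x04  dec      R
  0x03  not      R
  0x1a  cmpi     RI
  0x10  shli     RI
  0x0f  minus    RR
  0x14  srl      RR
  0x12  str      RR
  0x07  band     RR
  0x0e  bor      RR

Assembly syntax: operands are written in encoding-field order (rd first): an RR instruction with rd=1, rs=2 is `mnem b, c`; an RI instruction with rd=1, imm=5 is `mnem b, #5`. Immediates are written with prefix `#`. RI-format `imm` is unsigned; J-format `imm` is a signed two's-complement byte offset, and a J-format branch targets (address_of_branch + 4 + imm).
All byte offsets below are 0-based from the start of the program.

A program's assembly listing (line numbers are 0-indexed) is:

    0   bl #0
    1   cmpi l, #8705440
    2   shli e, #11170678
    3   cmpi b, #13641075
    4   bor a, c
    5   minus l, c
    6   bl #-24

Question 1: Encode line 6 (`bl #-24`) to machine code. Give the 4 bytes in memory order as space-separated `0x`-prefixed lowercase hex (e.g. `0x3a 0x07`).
0xe7 0xff 0xff 0xe8

line 6 (bl): pack op=0x1c:5|imm=-24:27 = 0xe7ffffe8; big→ e7 ff ff e8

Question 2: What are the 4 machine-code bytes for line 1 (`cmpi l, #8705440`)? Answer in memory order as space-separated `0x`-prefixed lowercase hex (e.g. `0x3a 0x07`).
line 1 (cmpi): pack op=0x1a:5|rd=6:3|imm=8705440:24 = 0xd684d5a0; big→ d6 84 d5 a0

0xd6 0x84 0xd5 0xa0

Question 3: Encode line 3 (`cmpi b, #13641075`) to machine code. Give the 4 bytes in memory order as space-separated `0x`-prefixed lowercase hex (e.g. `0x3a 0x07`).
3. cmpi fields op=0x1a:5|rd=1:3|imm=13641075:24 → word d1d02573h → d1 d0 25 73

0xd1 0xd0 0x25 0x73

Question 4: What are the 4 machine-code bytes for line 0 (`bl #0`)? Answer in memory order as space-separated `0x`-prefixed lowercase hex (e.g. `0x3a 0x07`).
0xe0 0x00 0x00 0x00

0. bl fields op=0x1c:5|imm=0:27 → word e0000000h → e0 00 00 00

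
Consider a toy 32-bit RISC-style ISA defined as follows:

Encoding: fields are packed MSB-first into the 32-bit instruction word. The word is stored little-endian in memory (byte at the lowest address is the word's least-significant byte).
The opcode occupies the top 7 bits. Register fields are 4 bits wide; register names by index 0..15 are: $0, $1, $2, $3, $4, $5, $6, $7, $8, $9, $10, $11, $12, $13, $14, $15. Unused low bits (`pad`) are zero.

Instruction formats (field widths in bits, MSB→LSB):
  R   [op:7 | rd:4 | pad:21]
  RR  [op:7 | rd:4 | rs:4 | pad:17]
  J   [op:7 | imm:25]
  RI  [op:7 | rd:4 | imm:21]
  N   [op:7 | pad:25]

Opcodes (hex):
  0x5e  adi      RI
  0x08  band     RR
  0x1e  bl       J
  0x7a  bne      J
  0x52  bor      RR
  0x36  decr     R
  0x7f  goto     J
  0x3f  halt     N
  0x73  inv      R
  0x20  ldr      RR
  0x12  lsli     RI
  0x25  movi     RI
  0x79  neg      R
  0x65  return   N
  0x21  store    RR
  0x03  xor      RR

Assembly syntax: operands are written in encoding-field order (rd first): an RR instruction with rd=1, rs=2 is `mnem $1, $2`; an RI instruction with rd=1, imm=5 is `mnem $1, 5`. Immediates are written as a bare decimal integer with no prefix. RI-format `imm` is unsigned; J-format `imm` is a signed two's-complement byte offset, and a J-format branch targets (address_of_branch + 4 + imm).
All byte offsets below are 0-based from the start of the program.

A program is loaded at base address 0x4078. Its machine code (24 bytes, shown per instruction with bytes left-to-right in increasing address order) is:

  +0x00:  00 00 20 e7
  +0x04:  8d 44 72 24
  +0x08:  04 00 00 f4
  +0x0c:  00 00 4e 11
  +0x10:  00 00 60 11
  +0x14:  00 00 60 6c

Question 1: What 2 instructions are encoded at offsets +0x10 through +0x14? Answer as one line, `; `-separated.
band $11, $0; decr $3

[10] 00 00 60 11 → 0x11600000
  opcode bits[31:25]=0x8: band/RR
  rd: (w>>21)&0xf=0xb → $11
  rs: (w>>17)&0xf=0x0 → $0
[14] 00 00 60 6c → 0x6c600000
  opcode bits[31:25]=0x36: decr/R
  rd: (w>>21)&0xf=0x3 → $3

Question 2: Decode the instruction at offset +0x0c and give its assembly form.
@+0c  little-endian(00 00 4e 11) = 0x114e0000
  top 7b → 0x8 → band [RR]
  rd: (w>>21)&0xf=0xa → $10
  rs: (w>>17)&0xf=0x7 → $7

band $10, $7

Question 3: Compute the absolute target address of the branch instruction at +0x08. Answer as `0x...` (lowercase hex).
[08] 04 00 00 f4 → 0xf4000004
  top 7b → 0x7a → bne [J]
  [24:0] imm=4 = 4
  target = base 0x4078 + off 0x08 + 4 + imm 4 = 0x4088

0x4088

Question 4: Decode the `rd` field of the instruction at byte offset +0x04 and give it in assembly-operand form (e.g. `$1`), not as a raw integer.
off 0x04: read 8d 44 72 24 as little → 0x2472448d
  opcode bits[31:25]=0x12: lsli/RI
  rd@[24:21]=0x3 ⇒ $3
  imm@[20:0]=0x12448d ⇒ 1197197

$3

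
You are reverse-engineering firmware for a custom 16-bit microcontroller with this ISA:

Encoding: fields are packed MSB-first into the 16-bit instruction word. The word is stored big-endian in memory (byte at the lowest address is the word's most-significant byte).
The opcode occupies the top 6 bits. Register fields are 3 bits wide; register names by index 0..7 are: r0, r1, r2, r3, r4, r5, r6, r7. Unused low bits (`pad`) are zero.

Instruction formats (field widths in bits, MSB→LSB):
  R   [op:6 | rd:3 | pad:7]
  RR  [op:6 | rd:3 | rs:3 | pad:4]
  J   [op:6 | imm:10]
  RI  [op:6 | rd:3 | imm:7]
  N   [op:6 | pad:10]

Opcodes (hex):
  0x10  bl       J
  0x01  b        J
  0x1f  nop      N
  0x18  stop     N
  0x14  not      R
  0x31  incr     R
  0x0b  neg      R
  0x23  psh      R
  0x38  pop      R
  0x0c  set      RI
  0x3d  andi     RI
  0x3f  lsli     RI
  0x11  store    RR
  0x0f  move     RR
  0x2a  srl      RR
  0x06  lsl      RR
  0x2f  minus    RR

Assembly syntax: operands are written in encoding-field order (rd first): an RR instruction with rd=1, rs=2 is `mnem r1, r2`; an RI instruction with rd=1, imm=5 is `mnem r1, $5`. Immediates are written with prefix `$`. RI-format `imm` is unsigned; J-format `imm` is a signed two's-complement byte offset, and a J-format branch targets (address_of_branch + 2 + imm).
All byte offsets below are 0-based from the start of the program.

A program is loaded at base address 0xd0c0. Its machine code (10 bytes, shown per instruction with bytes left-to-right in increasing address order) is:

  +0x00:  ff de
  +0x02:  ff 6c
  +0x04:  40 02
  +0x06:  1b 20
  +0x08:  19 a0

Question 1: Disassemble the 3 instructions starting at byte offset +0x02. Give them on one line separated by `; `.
lsli r6, $108; bl $2; lsl r6, r2

+0x02: ff 6c ⇒ word 0xff6c (big)
  top 6b → 0x3f → lsli [RI]
  rd@[9:7]=0x6 ⇒ r6
  imm@[6:0]=0x6c ⇒ $108
+0x04: 40 02 ⇒ word 0x4002 (big)
  top 6b → 0x10 → bl [J]
  imm@[9:0]=0x2 ⇒ $2
+0x06: 1b 20 ⇒ word 0x1b20 (big)
  top 6b → 0x6 → lsl [RR]
  rd@[9:7]=0x6 ⇒ r6
  rs@[6:4]=0x2 ⇒ r2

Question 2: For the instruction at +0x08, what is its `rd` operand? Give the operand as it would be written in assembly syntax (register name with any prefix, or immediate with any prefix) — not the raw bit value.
r3

@+08  big-endian(19 a0) = 0x19a0
  top 6b → 0x6 → lsl [RR]
  [9:7] rd=3 = r3
  [6:4] rs=2 = r2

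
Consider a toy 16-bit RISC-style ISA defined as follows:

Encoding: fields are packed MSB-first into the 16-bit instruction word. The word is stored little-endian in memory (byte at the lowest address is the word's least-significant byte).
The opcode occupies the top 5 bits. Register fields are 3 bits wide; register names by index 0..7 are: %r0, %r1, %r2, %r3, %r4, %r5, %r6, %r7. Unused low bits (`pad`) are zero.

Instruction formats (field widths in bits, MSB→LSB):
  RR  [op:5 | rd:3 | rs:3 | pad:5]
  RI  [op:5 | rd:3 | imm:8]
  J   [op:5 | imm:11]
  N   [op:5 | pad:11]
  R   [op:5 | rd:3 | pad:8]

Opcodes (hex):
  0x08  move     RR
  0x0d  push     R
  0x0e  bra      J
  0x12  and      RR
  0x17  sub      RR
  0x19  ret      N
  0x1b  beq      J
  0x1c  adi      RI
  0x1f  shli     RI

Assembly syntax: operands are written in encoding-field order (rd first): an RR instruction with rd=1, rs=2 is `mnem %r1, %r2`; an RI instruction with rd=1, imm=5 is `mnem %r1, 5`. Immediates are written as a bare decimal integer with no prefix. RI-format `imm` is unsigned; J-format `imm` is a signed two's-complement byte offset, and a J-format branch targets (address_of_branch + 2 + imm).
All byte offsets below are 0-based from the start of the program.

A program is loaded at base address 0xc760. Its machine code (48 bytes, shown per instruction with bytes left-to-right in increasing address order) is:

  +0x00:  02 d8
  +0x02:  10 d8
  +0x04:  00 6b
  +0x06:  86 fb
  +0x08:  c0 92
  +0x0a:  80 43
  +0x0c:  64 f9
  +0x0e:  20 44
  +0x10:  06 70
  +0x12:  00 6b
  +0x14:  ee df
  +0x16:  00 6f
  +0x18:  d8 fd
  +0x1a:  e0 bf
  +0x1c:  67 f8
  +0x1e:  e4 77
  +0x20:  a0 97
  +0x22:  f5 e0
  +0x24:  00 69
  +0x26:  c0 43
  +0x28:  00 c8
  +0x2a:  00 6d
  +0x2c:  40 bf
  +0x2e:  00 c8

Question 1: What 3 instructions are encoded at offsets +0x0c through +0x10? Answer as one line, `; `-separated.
shli %r1, 100; move %r4, %r1; bra 6

@+0c  little-endian(64 f9) = 0xf964
  opcode bits[15:11]=0x1f: shli/RI
  rd: (w>>8)&0x7=0x1 → %r1
  imm: (w>>0)&0xff=0x64 → 100
@+0e  little-endian(20 44) = 0x4420
  opcode bits[15:11]=0x8: move/RR
  rd: (w>>8)&0x7=0x4 → %r4
  rs: (w>>5)&0x7=0x1 → %r1
@+10  little-endian(06 70) = 0x7006
  opcode bits[15:11]=0xe: bra/J
  imm: (w>>0)&0x7ff=0x6 → 6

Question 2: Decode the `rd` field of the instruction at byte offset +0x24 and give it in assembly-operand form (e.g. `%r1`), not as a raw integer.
+0x24: 00 69 ⇒ word 0x6900 (little)
  op=0x6900>>11=0xd ⇒ push (R)
  rd: (w>>8)&0x7=0x1 → %r1

%r1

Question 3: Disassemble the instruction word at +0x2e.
off 0x2e: read 00 c8 as little → 0xc800
  top 5b → 0x19 → ret [N]

ret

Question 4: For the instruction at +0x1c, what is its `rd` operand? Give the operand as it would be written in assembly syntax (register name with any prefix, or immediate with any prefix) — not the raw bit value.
[1c] 67 f8 → 0xf867
  opcode bits[15:11]=0x1f: shli/RI
  [10:8] rd=0 = %r0
  [7:0] imm=103 = 103

%r0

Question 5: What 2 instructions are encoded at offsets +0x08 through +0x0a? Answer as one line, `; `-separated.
and %r2, %r6; move %r3, %r4

off 0x08: read c0 92 as little → 0x92c0
  opcode bits[15:11]=0x12: and/RR
  rd: (w>>8)&0x7=0x2 → %r2
  rs: (w>>5)&0x7=0x6 → %r6
off 0x0a: read 80 43 as little → 0x4380
  opcode bits[15:11]=0x8: move/RR
  rd: (w>>8)&0x7=0x3 → %r3
  rs: (w>>5)&0x7=0x4 → %r4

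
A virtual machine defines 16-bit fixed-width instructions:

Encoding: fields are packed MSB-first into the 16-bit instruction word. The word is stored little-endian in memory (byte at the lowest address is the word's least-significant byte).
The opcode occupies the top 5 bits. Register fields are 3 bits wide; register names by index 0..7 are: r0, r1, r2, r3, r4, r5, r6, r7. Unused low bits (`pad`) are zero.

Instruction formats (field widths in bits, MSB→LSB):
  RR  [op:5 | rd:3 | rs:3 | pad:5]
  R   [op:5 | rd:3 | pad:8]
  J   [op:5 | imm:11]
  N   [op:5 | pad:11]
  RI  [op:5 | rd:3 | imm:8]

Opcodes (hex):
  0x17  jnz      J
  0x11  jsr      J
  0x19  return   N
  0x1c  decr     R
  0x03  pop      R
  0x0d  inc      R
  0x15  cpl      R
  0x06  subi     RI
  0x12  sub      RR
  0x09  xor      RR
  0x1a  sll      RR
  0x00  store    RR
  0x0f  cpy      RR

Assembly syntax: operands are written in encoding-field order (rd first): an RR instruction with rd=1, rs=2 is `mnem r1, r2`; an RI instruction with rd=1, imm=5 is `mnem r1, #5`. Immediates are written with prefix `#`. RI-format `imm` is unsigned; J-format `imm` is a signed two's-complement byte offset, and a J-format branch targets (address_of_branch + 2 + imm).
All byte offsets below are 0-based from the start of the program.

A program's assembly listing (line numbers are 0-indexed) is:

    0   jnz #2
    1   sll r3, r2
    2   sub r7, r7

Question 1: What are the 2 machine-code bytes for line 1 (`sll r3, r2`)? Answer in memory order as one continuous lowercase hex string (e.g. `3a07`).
40d3

L1: sll op=0x1a:5|rd=3:3|rs=2:3|pad=0:5 ⇒ 0xd340 ⇒ little 40 d3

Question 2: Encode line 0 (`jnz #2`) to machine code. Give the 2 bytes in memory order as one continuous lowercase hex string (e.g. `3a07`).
02b8

line 0 (jnz): pack op=0x17:5|imm=2:11 = 0xb802; little→ 02 b8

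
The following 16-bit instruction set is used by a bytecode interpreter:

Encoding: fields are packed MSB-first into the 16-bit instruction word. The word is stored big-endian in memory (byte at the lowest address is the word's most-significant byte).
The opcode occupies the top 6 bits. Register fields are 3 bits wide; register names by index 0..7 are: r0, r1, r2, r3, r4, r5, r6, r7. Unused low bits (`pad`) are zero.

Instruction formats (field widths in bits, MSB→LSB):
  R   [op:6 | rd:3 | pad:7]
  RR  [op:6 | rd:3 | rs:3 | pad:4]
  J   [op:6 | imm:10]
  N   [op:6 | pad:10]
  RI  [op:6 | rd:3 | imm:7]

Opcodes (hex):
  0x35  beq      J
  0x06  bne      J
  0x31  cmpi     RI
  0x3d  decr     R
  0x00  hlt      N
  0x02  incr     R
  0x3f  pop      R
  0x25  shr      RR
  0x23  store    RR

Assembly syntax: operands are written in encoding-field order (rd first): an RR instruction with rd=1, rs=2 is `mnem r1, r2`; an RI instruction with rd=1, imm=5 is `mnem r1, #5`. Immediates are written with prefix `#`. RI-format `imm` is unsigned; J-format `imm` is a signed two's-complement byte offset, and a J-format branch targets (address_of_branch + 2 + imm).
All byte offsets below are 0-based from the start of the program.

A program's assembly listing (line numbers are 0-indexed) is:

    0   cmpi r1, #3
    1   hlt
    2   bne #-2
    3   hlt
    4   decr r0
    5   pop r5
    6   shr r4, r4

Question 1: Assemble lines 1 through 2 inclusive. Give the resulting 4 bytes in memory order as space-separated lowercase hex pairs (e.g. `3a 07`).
00 00 1b fe

line 1 (hlt): pack op=0x0:6|pad=0:10 = 0x0000; big→ 00 00
line 2 (bne): pack op=0x6:6|imm=-2:10 = 0x1bfe; big→ 1b fe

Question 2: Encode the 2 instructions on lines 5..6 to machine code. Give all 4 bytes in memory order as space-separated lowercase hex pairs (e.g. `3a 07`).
line 5 (pop): pack op=0x3f:6|rd=5:3|pad=0:7 = 0xfe80; big→ fe 80
line 6 (shr): pack op=0x25:6|rd=4:3|rs=4:3|pad=0:4 = 0x9640; big→ 96 40

fe 80 96 40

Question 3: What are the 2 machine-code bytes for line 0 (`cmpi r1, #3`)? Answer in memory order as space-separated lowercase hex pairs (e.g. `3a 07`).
line 0 (cmpi): pack op=0x31:6|rd=1:3|imm=3:7 = 0xc483; big→ c4 83

c4 83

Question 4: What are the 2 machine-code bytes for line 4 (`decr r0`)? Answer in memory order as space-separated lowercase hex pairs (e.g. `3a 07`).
f4 00

line 4 (decr): pack op=0x3d:6|rd=0:3|pad=0:7 = 0xf400; big→ f4 00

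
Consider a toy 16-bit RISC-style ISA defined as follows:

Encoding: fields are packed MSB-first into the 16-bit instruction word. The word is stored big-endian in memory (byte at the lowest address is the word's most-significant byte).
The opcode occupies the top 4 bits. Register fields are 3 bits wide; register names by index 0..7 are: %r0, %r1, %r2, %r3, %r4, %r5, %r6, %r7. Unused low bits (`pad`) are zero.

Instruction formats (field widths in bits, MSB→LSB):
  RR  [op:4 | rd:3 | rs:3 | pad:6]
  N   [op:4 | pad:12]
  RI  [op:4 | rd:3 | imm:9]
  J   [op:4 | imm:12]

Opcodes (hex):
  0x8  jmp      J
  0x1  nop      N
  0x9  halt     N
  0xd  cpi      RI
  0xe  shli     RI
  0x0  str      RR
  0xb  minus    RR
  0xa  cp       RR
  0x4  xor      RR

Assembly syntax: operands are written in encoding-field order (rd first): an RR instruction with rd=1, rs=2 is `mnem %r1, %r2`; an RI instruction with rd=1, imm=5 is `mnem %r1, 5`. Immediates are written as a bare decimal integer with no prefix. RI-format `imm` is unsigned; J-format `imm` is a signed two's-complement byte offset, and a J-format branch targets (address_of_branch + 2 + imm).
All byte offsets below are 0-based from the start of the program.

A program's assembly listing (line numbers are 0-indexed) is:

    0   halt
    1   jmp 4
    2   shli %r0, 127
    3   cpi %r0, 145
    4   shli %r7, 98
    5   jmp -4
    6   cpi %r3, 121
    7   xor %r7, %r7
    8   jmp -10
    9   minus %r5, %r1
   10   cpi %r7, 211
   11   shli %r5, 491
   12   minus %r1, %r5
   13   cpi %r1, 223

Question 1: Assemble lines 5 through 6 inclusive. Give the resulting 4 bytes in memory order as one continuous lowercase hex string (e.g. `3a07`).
L5: jmp op=0x8:4|imm=-4:12 ⇒ 0x8ffc ⇒ big 8f fc
L6: cpi op=0xd:4|rd=3:3|imm=121:9 ⇒ 0xd679 ⇒ big d6 79

8ffcd679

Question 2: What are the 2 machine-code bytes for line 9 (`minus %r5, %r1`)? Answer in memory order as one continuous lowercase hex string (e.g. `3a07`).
9. minus fields op=0xb:4|rd=5:3|rs=1:3|pad=0:6 → word ba40h → ba 40

ba40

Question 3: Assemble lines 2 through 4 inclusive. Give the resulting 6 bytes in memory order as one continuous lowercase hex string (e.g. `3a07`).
e07fd091ee62

L2: shli op=0xe:4|rd=0:3|imm=127:9 ⇒ 0xe07f ⇒ big e0 7f
L3: cpi op=0xd:4|rd=0:3|imm=145:9 ⇒ 0xd091 ⇒ big d0 91
L4: shli op=0xe:4|rd=7:3|imm=98:9 ⇒ 0xee62 ⇒ big ee 62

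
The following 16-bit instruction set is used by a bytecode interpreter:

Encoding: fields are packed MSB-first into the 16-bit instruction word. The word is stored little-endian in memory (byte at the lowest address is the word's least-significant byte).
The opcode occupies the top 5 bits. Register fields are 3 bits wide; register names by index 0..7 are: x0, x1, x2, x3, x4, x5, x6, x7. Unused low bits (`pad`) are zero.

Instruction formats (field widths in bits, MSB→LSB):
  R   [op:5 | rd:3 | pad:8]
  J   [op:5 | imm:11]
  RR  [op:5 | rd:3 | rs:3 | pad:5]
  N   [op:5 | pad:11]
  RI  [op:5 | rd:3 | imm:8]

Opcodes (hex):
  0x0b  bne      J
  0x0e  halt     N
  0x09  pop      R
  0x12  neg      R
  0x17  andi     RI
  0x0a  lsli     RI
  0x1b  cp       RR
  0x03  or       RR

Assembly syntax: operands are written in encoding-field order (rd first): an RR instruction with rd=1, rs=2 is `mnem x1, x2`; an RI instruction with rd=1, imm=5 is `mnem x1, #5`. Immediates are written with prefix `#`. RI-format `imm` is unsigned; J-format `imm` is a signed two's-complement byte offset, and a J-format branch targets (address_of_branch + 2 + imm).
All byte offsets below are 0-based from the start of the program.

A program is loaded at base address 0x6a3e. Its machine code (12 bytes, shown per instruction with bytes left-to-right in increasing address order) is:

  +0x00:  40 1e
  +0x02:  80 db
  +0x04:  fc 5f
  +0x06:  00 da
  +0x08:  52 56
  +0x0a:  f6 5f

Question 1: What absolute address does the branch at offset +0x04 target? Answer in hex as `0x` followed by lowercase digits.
0x6a40

off 0x04: read fc 5f as little → 0x5ffc
  op=0x5ffc>>11=0xb ⇒ bne (J)
  imm: (w>>0)&0x7ff=0x7fc (s11→-4) → #-4
  target = base 0x6a3e + off 0x04 + 2 + imm -4 = 0x6a40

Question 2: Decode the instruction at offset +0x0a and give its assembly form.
bne #-10

off 0x0a: read f6 5f as little → 0x5ff6
  opcode bits[15:11]=0xb: bne/J
  [10:0] imm=2038 (s11→-10) = #-10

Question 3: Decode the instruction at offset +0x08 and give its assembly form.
lsli x6, #82

@+08  little-endian(52 56) = 0x5652
  opcode bits[15:11]=0xa: lsli/RI
  rd: (w>>8)&0x7=0x6 → x6
  imm: (w>>0)&0xff=0x52 → #82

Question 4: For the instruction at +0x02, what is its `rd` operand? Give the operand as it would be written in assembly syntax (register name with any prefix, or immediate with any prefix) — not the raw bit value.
@+02  little-endian(80 db) = 0xdb80
  opcode bits[15:11]=0x1b: cp/RR
  rd@[10:8]=0x3 ⇒ x3
  rs@[7:5]=0x4 ⇒ x4

x3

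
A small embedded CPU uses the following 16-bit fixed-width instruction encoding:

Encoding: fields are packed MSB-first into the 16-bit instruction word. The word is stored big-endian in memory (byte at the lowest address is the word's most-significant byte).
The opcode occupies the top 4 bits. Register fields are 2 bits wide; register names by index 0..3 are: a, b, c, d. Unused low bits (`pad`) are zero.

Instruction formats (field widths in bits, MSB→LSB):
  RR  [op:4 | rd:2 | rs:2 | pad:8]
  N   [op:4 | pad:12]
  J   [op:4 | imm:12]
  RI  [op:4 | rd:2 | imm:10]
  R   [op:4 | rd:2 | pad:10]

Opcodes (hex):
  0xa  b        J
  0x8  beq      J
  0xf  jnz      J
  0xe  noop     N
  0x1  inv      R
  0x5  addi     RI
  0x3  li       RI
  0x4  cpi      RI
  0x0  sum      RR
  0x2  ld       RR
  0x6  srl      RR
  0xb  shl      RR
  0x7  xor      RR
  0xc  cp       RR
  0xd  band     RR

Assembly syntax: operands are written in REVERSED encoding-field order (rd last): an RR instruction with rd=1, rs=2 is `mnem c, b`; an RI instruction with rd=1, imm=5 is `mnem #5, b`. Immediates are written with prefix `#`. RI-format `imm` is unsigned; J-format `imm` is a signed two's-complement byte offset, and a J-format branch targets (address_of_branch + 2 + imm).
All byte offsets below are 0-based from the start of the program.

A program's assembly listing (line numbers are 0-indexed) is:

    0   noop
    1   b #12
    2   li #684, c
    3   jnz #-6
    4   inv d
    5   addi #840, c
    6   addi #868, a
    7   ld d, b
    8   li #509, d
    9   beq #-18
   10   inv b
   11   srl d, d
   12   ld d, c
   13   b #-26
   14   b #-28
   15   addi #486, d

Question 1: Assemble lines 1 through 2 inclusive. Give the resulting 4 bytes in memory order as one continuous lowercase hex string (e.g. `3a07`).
L1: b op=0xa:4|imm=12:12 ⇒ 0xa00c ⇒ big a0 0c
L2: li op=0x3:4|rd=2:2|imm=684:10 ⇒ 0x3aac ⇒ big 3a ac

a00c3aac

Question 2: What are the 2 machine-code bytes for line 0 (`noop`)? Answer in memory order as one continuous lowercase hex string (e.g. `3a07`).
e000

0. noop fields op=0xe:4|pad=0:12 → word e000h → e0 00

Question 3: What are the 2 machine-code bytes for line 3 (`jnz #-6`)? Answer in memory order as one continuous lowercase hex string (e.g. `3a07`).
3. jnz fields op=0xf:4|imm=-6:12 → word fffah → ff fa

fffa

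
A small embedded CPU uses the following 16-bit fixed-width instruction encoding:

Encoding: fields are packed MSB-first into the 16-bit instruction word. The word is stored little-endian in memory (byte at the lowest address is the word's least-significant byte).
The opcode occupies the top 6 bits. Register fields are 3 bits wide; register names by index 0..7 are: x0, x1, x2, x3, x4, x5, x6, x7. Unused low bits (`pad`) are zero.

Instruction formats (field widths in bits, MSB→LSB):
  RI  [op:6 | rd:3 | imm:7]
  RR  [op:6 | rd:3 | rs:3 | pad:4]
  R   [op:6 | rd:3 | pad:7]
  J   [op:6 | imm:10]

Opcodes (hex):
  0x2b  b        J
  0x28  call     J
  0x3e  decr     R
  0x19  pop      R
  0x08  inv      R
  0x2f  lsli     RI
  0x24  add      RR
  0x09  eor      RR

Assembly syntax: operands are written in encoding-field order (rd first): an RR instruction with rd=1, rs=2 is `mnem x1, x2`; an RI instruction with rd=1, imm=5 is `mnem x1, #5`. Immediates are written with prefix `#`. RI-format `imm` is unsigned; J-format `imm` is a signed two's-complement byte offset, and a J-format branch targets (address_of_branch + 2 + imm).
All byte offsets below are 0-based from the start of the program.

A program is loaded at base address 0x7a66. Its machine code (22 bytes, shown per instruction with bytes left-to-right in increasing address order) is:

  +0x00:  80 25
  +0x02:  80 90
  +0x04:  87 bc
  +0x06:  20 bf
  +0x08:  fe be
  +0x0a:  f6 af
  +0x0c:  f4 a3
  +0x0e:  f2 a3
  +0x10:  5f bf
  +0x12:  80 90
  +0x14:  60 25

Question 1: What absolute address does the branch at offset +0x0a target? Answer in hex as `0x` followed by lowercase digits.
@+0a  little-endian(f6 af) = 0xaff6
  op=0xaff6>>10=0x2b ⇒ b (J)
  [9:0] imm=1014 (s10→-10) = #-10
  target = base 0x7a66 + off 0x0a + 2 + imm -10 = 0x7a68

0x7a68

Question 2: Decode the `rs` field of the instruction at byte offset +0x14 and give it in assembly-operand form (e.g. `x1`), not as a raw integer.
off 0x14: read 60 25 as little → 0x2560
  top 6b → 0x9 → eor [RR]
  [9:7] rd=2 = x2
  [6:4] rs=6 = x6

x6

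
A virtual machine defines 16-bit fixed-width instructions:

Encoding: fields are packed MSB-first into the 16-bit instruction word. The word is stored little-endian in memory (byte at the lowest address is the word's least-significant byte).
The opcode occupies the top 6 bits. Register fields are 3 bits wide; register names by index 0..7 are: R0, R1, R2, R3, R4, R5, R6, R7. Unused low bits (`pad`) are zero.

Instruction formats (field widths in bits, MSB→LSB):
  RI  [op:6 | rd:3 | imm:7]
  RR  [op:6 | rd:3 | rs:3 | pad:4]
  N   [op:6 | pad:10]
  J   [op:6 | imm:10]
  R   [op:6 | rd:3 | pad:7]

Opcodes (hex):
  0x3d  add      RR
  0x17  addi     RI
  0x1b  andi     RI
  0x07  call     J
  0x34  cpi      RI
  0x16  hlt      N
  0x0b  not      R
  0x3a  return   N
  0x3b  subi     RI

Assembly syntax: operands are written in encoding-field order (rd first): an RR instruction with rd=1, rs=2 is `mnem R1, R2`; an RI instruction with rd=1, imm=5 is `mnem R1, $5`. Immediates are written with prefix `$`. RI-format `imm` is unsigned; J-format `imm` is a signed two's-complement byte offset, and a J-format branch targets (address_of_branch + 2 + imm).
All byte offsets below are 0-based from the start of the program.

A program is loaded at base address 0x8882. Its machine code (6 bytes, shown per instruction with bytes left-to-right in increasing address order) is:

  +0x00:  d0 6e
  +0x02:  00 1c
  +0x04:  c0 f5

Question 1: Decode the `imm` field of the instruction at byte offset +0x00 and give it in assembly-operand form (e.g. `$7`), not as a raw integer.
@+00  little-endian(d0 6e) = 0x6ed0
  opcode bits[15:10]=0x1b: andi/RI
  rd@[9:7]=0x5 ⇒ R5
  imm@[6:0]=0x50 ⇒ $80

$80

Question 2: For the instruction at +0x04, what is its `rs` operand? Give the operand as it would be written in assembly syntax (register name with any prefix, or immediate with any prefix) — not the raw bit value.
+0x04: c0 f5 ⇒ word 0xf5c0 (little)
  opcode bits[15:10]=0x3d: add/RR
  rd: (w>>7)&0x7=0x3 → R3
  rs: (w>>4)&0x7=0x4 → R4

R4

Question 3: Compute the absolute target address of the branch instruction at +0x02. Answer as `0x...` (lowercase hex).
0x8886

[02] 00 1c → 0x1c00
  op=0x1c00>>10=0x7 ⇒ call (J)
  [9:0] imm=0 = $0
  target = base 0x8882 + off 0x02 + 2 + imm 0 = 0x8886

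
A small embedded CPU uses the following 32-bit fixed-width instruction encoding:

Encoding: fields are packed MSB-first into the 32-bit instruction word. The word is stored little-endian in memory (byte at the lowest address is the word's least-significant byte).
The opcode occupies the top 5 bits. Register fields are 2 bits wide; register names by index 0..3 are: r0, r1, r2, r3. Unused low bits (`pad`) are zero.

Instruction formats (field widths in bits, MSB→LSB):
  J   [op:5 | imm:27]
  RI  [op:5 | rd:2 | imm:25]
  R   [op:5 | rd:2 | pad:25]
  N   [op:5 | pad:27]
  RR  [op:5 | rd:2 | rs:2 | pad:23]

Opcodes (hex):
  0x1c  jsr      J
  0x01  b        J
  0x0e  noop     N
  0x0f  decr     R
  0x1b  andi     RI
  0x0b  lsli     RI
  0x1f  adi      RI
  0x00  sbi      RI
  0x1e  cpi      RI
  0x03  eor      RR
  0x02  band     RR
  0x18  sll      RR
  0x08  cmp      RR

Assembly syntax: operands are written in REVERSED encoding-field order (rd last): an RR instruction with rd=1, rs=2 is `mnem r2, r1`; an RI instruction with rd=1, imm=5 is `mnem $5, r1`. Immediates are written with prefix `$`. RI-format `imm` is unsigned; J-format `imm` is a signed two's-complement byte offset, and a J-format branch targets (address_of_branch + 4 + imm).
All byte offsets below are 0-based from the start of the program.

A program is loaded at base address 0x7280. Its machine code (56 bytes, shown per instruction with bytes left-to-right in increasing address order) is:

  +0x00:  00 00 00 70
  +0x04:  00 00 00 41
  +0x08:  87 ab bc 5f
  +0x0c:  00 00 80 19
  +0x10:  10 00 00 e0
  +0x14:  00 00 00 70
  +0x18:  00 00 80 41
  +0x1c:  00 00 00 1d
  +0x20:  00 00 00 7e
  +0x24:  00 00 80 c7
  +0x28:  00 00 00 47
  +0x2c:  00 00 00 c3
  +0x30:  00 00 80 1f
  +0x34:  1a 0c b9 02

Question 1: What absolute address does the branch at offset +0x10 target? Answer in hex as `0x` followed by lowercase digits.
+0x10: 10 00 00 e0 ⇒ word 0xe0000010 (little)
  op=0xe0000010>>27=0x1c ⇒ jsr (J)
  imm: (w>>0)&0x7ffffff=0x10 → $16
  target = base 0x7280 + off 0x10 + 4 + imm 16 = 0x72a4

0x72a4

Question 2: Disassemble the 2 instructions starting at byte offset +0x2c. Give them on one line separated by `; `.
sll r2, r1; eor r3, r3

+0x2c: 00 00 00 c3 ⇒ word 0xc3000000 (little)
  op=0xc3000000>>27=0x18 ⇒ sll (RR)
  [26:25] rd=1 = r1
  [24:23] rs=2 = r2
+0x30: 00 00 80 1f ⇒ word 0x1f800000 (little)
  op=0x1f800000>>27=0x3 ⇒ eor (RR)
  [26:25] rd=3 = r3
  [24:23] rs=3 = r3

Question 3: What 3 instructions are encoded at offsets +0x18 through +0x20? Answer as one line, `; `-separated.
cmp r3, r0; eor r2, r2; decr r3

[18] 00 00 80 41 → 0x41800000
  top 5b → 0x8 → cmp [RR]
  [26:25] rd=0 = r0
  [24:23] rs=3 = r3
[1c] 00 00 00 1d → 0x1d000000
  top 5b → 0x3 → eor [RR]
  [26:25] rd=2 = r2
  [24:23] rs=2 = r2
[20] 00 00 00 7e → 0x7e000000
  top 5b → 0xf → decr [R]
  [26:25] rd=3 = r3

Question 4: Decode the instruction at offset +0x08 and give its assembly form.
off 0x08: read 87 ab bc 5f as little → 0x5fbcab87
  top 5b → 0xb → lsli [RI]
  rd@[26:25]=0x3 ⇒ r3
  imm@[24:0]=0x1bcab87 ⇒ $29141895

lsli $29141895, r3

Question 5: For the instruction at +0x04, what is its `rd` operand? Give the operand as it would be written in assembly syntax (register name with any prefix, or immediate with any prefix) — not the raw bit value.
+0x04: 00 00 00 41 ⇒ word 0x41000000 (little)
  opcode bits[31:27]=0x8: cmp/RR
  rd@[26:25]=0x0 ⇒ r0
  rs@[24:23]=0x2 ⇒ r2

r0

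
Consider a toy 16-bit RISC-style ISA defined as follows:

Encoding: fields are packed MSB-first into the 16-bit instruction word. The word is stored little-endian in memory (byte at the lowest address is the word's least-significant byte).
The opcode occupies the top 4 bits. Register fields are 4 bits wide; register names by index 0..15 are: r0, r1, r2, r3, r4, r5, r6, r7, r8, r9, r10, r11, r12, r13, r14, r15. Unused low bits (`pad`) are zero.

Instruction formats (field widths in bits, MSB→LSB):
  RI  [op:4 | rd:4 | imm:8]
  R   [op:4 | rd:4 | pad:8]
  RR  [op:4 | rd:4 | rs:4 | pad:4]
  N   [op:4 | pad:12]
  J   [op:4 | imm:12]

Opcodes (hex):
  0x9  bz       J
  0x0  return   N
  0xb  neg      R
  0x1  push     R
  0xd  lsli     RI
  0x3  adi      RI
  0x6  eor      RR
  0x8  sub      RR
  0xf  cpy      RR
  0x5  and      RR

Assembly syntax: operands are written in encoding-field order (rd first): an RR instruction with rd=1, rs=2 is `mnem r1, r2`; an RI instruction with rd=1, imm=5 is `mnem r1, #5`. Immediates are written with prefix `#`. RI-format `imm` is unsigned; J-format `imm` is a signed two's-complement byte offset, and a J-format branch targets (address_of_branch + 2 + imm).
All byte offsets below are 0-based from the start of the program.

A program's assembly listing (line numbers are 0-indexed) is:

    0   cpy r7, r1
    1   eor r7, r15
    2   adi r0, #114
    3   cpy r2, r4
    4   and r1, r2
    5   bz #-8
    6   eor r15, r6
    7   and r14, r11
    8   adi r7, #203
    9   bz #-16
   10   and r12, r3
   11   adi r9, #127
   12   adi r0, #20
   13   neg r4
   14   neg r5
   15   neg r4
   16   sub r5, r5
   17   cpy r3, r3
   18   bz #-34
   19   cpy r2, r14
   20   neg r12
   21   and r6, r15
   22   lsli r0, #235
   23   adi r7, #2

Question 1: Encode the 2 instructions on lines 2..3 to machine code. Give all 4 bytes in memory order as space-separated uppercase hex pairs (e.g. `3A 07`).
72 30 40 F2

2. adi fields op=0x3:4|rd=0:4|imm=114:8 → word 3072h → 72 30
3. cpy fields op=0xf:4|rd=2:4|rs=4:4|pad=0:4 → word f240h → 40 f2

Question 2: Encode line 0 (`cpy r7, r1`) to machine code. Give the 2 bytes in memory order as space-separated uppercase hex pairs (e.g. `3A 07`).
L0: cpy op=0xf:4|rd=7:4|rs=1:4|pad=0:4 ⇒ 0xf710 ⇒ little 10 f7

10 F7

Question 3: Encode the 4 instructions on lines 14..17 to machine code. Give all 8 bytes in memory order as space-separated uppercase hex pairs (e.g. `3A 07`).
14. neg fields op=0xb:4|rd=5:4|pad=0:8 → word b500h → 00 b5
15. neg fields op=0xb:4|rd=4:4|pad=0:8 → word b400h → 00 b4
16. sub fields op=0x8:4|rd=5:4|rs=5:4|pad=0:4 → word 8550h → 50 85
17. cpy fields op=0xf:4|rd=3:4|rs=3:4|pad=0:4 → word f330h → 30 f3

00 B5 00 B4 50 85 30 F3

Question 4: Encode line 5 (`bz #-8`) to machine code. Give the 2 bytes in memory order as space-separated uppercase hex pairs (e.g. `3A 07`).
5. bz fields op=0x9:4|imm=-8:12 → word 9ff8h → f8 9f

F8 9F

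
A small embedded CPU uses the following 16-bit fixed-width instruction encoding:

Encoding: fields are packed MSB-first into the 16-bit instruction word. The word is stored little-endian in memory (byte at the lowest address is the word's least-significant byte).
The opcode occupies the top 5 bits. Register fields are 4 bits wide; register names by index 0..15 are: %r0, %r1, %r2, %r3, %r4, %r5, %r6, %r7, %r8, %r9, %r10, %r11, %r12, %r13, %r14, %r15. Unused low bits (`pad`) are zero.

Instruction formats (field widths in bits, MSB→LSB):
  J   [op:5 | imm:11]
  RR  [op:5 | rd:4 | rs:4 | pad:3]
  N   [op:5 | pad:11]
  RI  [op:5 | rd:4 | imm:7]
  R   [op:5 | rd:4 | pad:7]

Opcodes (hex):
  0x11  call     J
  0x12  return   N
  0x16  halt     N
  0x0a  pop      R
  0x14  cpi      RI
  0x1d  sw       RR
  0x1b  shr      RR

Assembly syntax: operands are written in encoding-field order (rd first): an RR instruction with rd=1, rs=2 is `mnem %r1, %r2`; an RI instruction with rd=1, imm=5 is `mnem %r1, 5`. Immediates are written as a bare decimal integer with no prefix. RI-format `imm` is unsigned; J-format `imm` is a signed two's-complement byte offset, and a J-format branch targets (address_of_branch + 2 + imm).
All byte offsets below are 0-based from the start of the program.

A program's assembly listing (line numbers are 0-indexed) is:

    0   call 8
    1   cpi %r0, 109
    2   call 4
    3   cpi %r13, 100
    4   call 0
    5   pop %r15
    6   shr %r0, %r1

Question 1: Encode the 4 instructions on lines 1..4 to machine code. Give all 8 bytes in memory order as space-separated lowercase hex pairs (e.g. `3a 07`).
line 1 (cpi): pack op=0x14:5|rd=0:4|imm=109:7 = 0xa06d; little→ 6d a0
line 2 (call): pack op=0x11:5|imm=4:11 = 0x8804; little→ 04 88
line 3 (cpi): pack op=0x14:5|rd=13:4|imm=100:7 = 0xa6e4; little→ e4 a6
line 4 (call): pack op=0x11:5|imm=0:11 = 0x8800; little→ 00 88

6d a0 04 88 e4 a6 00 88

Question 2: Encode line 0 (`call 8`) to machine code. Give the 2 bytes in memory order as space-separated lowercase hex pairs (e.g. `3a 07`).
08 88

0. call fields op=0x11:5|imm=8:11 → word 8808h → 08 88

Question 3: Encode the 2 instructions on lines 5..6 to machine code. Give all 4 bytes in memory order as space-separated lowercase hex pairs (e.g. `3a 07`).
80 57 08 d8

L5: pop op=0xa:5|rd=15:4|pad=0:7 ⇒ 0x5780 ⇒ little 80 57
L6: shr op=0x1b:5|rd=0:4|rs=1:4|pad=0:3 ⇒ 0xd808 ⇒ little 08 d8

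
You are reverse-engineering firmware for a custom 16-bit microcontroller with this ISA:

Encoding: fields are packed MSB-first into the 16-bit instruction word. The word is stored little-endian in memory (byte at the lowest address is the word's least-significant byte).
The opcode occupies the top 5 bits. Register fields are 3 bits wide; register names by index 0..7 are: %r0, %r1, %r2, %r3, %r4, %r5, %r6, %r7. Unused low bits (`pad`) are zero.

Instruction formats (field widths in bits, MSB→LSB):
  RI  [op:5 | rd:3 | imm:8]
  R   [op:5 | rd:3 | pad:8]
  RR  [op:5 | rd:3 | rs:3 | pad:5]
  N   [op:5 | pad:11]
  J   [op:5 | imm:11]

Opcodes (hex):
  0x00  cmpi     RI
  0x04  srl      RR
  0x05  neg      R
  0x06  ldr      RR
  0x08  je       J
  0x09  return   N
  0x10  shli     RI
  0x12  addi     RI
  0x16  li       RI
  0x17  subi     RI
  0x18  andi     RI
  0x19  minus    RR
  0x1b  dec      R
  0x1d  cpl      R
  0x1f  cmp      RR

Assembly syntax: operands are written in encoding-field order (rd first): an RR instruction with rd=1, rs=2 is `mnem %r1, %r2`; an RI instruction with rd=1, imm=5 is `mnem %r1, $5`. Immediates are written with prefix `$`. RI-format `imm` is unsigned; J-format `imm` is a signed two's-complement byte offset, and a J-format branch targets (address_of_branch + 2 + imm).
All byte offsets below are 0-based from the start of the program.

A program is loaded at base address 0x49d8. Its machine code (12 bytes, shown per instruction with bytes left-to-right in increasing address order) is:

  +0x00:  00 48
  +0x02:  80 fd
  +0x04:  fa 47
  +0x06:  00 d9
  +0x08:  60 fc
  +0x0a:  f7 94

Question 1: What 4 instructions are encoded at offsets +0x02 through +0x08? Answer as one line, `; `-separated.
cmp %r5, %r4; je $-6; dec %r1; cmp %r4, %r3

off 0x02: read 80 fd as little → 0xfd80
  op=0xfd80>>11=0x1f ⇒ cmp (RR)
  rd@[10:8]=0x5 ⇒ %r5
  rs@[7:5]=0x4 ⇒ %r4
off 0x04: read fa 47 as little → 0x47fa
  op=0x47fa>>11=0x8 ⇒ je (J)
  imm@[10:0]=0x7fa (s11→-6) ⇒ $-6
off 0x06: read 00 d9 as little → 0xd900
  op=0xd900>>11=0x1b ⇒ dec (R)
  rd@[10:8]=0x1 ⇒ %r1
off 0x08: read 60 fc as little → 0xfc60
  op=0xfc60>>11=0x1f ⇒ cmp (RR)
  rd@[10:8]=0x4 ⇒ %r4
  rs@[7:5]=0x3 ⇒ %r3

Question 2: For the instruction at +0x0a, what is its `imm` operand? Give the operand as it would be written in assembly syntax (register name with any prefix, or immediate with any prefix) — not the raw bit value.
$247

+0x0a: f7 94 ⇒ word 0x94f7 (little)
  top 5b → 0x12 → addi [RI]
  rd@[10:8]=0x4 ⇒ %r4
  imm@[7:0]=0xf7 ⇒ $247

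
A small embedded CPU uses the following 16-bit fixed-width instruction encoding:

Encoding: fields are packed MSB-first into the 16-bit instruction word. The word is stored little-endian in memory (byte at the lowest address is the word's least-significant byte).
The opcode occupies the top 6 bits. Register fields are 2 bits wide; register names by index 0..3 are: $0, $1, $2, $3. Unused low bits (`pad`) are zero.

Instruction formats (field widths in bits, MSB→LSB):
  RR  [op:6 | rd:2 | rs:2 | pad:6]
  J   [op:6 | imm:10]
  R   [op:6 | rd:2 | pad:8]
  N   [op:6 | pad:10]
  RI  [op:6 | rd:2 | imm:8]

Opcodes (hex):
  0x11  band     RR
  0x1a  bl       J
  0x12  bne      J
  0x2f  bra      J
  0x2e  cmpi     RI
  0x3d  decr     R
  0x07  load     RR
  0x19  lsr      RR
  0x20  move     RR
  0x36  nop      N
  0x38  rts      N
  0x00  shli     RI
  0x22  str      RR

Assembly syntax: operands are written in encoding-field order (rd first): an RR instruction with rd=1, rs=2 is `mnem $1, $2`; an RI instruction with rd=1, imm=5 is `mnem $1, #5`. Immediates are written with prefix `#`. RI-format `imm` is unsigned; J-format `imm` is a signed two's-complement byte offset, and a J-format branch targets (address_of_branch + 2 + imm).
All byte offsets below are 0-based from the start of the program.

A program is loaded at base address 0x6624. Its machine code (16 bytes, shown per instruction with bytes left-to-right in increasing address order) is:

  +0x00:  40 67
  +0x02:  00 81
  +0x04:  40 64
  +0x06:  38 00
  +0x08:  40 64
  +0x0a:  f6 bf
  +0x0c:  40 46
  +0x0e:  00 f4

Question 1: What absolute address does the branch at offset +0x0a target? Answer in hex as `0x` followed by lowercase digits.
off 0x0a: read f6 bf as little → 0xbff6
  top 6b → 0x2f → bra [J]
  imm@[9:0]=0x3f6 (s10→-10) ⇒ #-10
  target = base 0x6624 + off 0x0a + 2 + imm -10 = 0x6626

0x6626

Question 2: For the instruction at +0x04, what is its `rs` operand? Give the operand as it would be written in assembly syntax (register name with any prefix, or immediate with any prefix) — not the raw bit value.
$1

@+04  little-endian(40 64) = 0x6440
  top 6b → 0x19 → lsr [RR]
  rd@[9:8]=0x0 ⇒ $0
  rs@[7:6]=0x1 ⇒ $1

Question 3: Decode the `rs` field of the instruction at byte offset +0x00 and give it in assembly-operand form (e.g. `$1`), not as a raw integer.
off 0x00: read 40 67 as little → 0x6740
  opcode bits[15:10]=0x19: lsr/RR
  [9:8] rd=3 = $3
  [7:6] rs=1 = $1

$1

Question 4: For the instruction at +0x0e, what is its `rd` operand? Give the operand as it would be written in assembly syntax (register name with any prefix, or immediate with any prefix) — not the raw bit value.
+0x0e: 00 f4 ⇒ word 0xf400 (little)
  top 6b → 0x3d → decr [R]
  rd: (w>>8)&0x3=0x0 → $0

$0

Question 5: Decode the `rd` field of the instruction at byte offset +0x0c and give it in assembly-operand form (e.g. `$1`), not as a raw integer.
$2

@+0c  little-endian(40 46) = 0x4640
  opcode bits[15:10]=0x11: band/RR
  rd: (w>>8)&0x3=0x2 → $2
  rs: (w>>6)&0x3=0x1 → $1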